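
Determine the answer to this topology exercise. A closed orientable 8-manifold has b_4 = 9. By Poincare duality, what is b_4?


Poincare duality for closed orientable n-manifolds: b_k = b_{n-k}.
Here n = 8, so b_4 = b_4 = 9

9


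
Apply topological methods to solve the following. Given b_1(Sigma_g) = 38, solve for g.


For a closed orientable surface: b_1 = 2g.
38 = 2g
g = 38 / 2 = 19

19


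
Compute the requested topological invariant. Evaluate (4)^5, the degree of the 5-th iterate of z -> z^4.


deg(f) = 4. Degree is multiplicative: deg(f^5) = (deg f)^5.
deg(f^5) = (4)^5 = 1024

1024


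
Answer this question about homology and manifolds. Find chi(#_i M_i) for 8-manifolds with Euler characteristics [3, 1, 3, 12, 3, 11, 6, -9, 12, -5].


For n-manifolds: chi(A#B) = chi(A) + chi(B) - chi(S^8).
chi(S^8) = 1 + (-1)^8 = 2.
chi(#) = (sum chi_i) - (10-1)*chi(S^8) = 37 - 9*2 = 19

19


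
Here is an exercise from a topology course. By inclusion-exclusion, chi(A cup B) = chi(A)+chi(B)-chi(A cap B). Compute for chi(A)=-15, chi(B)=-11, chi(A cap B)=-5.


chi(A cup B) = chi(A) + chi(B) - chi(A cap B)
= -15 + (-11) - (-5)
= -21

-21


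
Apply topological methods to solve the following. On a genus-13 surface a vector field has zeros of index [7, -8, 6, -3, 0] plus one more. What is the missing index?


Poincare-Hopf: sum of indices = chi(M).
chi(Sigma_13) = 2 - 2*13 = -24.
Sum of known indices = 2.
x = chi - (sum known) = -24 - (2) = -26

-26


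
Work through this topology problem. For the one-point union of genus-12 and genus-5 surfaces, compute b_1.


For a wedge: H_1(A v B) = H_1(A) + H_1(B).
b_1(Sigma_12) = 24, b_1(Sigma_5) = 10.
b_1 = 24 + 10 = 34

34


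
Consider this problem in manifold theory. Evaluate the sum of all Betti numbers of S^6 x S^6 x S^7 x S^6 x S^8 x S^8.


Total Betti number is multiplicative under products.
Each S^d (d>=1) has total Betti number 2.
There are 6 sphere factors.
Total = 2^6 = 64

64


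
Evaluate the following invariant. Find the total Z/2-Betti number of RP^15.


H^k(RP^15; Z/2) = Z/2 for each 0 <= k <= 15.
Total dimension = 15 + 1 = 16

16


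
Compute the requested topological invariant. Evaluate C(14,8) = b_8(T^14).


By the Kunneth formula, b_k(T^n) = C(n,k).
b_8(T^14) = C(14,8).
C(14,8) = 14!/(8!*6!) = 3003

3003


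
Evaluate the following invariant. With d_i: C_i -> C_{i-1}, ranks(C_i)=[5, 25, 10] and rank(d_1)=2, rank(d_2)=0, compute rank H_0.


rank H_k = rank(ker d_k) - rank(im d_{k+1}).
rank(ker d_0) = rank(C_0) - rank(d_0) = 5 - 0 = 5.
rank(im d_{0+1}) = 2.
rank H_0 = 5 - 2 = 3

3


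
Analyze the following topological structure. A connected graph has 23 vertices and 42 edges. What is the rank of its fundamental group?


For a connected graph: rank(pi_1) = b_1 = E - V + 1 = 1 - chi.
chi = V - E = 23 - 42 = -19.
rank = 1 - (-19) = 42 - 23 + 1 = 20

20


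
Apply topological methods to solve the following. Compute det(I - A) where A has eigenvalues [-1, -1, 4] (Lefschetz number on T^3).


For a torus self-map: L(f) = det(I - A) where A acts on H_1.
L(f) = (1--1) * (1--1) * (1-4) = 2 * 2 * -3 = -12

-12


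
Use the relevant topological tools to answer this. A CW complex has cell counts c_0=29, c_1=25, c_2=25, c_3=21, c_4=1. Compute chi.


chi = sum_k (-1)^k c_k.
= (-1)^0*29 + (-1)^1*25 + (-1)^2*25 + (-1)^3*21 + (-1)^4*1
= (29) + (-25) + (25) + (-21) + (1)
= 9

9


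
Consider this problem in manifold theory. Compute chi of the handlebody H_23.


A genus-g handlebody deformation retracts to a wedge of g circles.
chi(vee_g S^1) = 1 - g.
chi(H_23) = 1 - 23 = -22

-22


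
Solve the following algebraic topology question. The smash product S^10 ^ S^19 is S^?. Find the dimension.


S^m ^ S^n = S^{m+n}.
k = 10 + 19 = 29

29


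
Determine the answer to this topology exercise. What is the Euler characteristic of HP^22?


HP^22 has one cell in each dimension 0, 4, ..., 4*22 (22+1 cells, all even-dim).
chi = 22 + 1 = 23

23


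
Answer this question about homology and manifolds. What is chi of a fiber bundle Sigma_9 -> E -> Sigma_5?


For a fiber bundle F -> E -> B (with CW structure): chi(E) = chi(B) * chi(F).
chi(Sigma_5) = -8, chi(Sigma_9) = -16.
chi(E) = (-8) * (-16) = 128

128


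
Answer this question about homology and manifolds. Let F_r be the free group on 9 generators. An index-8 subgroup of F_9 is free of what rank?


Nielsen-Schreier: an index-n subgroup of F_r is free of rank 1 + n(r-1).
Equivalently: chi(cover) = n*chi(base); chi(vee_r S^1) = 1 - 9 = -8.
chi(E) = 8*(-8) = -64; rank = 1 - chi(E) = 1 - (-64) = 65.
rank = 1 + 8*(9-1) = 1 + 64 = 65

65


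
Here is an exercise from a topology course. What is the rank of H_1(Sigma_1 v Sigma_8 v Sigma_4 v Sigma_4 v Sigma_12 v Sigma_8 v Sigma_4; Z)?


For a wedge X v Y: reduced H_k(X v Y) = H_k(X) + H_k(Y).
Each Sigma_g contributes b_1 = 2g.
b_1 = 2 + 16 + 8 + 8 + 24 + 16 + 8 = 82

82


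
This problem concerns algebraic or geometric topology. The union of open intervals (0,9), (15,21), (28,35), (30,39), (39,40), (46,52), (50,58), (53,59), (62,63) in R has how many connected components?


Sort and merge overlapping open intervals.
Merged: (0,9), (15,21), (28,39), (39,40), (46,59), (62,63).
Number of components = 6

6


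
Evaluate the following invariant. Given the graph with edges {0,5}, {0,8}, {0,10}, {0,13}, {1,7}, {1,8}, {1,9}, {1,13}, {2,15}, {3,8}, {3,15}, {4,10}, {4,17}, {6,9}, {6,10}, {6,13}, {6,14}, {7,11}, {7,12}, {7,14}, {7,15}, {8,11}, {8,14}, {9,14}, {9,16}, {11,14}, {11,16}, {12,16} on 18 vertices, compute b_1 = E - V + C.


b_1 = E - V + (number of components).
E = 28, V = 18, components = 1.
b_1 = 28 - 18 + 1 = 11

11


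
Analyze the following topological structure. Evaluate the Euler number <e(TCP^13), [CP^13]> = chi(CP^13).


For any closed oriented manifold, <e(TM),[M]> = chi(M).
chi(CP^13) = 13+1 = 14

14


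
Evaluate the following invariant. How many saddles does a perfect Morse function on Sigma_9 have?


A perfect Morse function has m_k = b_k.
For Sigma_9: b_0=1, b_1=2g=18, b_2=1.
Saddles m_1 = 2g = 18

18


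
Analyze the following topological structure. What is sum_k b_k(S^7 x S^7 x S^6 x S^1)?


Total Betti number is multiplicative under products.
Each S^d (d>=1) has total Betti number 2.
There are 4 sphere factors.
Total = 2^4 = 16

16


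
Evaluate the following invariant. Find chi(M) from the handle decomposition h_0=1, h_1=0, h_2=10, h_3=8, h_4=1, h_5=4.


Handles of index k contribute (-1)^k to chi (same as CW cells).
chi = (1) + (0) + (10) + (-8) + (1) + (-4) = 0

0


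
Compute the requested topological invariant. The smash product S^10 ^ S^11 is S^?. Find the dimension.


S^m ^ S^n = S^{m+n}.
k = 10 + 11 = 21

21


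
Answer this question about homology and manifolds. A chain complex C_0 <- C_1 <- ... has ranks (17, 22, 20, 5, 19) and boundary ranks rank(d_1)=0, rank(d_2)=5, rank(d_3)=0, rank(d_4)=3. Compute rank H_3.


rank H_k = rank(ker d_k) - rank(im d_{k+1}).
rank(ker d_3) = rank(C_3) - rank(d_3) = 5 - 0 = 5.
rank(im d_{3+1}) = 3.
rank H_3 = 5 - 3 = 2

2


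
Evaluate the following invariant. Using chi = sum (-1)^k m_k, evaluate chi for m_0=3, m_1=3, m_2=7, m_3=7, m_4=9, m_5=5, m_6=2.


Morse theory: chi(M) = sum_k (-1)^k m_k where m_k = #(index-k critical points).
= (3) + (-3) + (7) + (-7) + (9) + (-5) + (2) = 6

6


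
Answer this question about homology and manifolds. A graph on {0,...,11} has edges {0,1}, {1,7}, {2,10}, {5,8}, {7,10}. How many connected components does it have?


Run DFS/union-find over 12 vertices.
V = 12, E = 5.
Number of components = 7

7


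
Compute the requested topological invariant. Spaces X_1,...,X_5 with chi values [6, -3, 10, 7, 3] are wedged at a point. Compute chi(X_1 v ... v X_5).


chi(A v B) = chi(A) + chi(B) - 1 (one point identified).
For 5 spaces: chi = (sum chi_i) - (5 - 1).
sum = 23; chi = 23 - 4 = 19

19


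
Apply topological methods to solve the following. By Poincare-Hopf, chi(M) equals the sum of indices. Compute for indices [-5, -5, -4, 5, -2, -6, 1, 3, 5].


Poincare-Hopf: chi(M) = sum of indices of zeros.
chi = (-5) + (-5) + (-4) + (5) + (-2) + (-6) + (1) + (3) + (5) = -8

-8


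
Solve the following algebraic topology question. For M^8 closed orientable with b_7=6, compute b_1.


Poincare duality for closed orientable n-manifolds: b_k = b_{n-k}.
Here n = 8, so b_1 = b_7 = 6

6


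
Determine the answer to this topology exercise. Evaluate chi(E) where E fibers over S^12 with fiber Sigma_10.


chi(S^12) = 2 (n even), chi(Sigma_10) = 2 - 2*10 = -18.
chi(E) = 2 * (-18) = -36

-36


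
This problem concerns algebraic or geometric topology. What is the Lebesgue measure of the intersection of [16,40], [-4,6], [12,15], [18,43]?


Intersection = [max(a_i), min(b_i)] = [18, 6].
Since 18 > 6, the intersection is empty.
Length = 0

0


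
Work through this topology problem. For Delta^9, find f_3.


Delta^9 has 9+1 vertices. A 3-face is a choice of 3+1 vertices.
f_3 = C(9+1, 3+1) = C(10,4) = 210

210


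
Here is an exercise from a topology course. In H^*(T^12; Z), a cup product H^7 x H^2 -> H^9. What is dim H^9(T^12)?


Cup product: H^p x H^q -> H^{p+q}; here p+q = 7+2 = 9.
rank H^k(T^n) = C(n,k).
C(12,9) = 220

220


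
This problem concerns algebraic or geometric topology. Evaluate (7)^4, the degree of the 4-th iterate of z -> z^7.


deg(f) = 7. Degree is multiplicative: deg(f^4) = (deg f)^4.
deg(f^4) = (7)^4 = 2401

2401


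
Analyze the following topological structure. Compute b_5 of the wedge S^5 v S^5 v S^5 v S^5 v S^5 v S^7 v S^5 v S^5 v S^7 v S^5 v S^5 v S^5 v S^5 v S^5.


For a wedge of spheres, H_k (k>0) is free on one generator per sphere of dimension k.
Spheres of dimension 5: count = 12.
b_5 = 12

12


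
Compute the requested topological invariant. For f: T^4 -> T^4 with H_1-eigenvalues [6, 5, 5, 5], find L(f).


For a torus self-map: L(f) = det(I - A) where A acts on H_1.
L(f) = (1-6) * (1-5) * (1-5) * (1-5) = -5 * -4 * -4 * -4 = 320

320


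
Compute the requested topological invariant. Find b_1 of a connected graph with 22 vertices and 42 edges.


For a connected graph: rank(pi_1) = b_1 = E - V + 1 = 1 - chi.
chi = V - E = 22 - 42 = -20.
rank = 1 - (-20) = 42 - 22 + 1 = 21

21


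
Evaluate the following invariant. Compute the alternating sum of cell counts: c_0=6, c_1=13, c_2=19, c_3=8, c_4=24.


chi = sum_k (-1)^k c_k.
= (-1)^0*6 + (-1)^1*13 + (-1)^2*19 + (-1)^3*8 + (-1)^4*24
= (6) + (-13) + (19) + (-8) + (24)
= 28

28


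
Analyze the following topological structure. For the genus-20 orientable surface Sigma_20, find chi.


For a closed orientable surface of genus g: chi = 2 - 2g.
Here g = 20.
chi = 2 - 2*20 = 2 - 40 = -38

-38


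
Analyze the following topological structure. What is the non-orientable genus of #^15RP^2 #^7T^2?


Since a >= 1, the sum is non-orientable; each T^2 can be replaced by RP^2 # RP^2 (since T^2#RP^2 = 3RP^2).
Total crosscaps k = 15 + 2*7 = 29.
Check via chi: chi = 15*1 + 7*0 - (15+7-1)*2 = -27 = 2 - k = -27. Consistent.

29


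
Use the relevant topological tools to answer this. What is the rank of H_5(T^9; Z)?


By the Kunneth formula, b_k(T^n) = C(n,k).
b_5(T^9) = C(9,5).
C(9,5) = 9!/(5!*4!) = 126

126


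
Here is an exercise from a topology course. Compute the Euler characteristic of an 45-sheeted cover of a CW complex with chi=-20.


For a finite covering: chi(E) = (number of sheets) * chi(B).
chi(E) = 45 * (-20) = -900

-900


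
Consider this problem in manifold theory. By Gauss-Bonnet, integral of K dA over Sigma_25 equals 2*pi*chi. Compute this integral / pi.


Gauss-Bonnet: integral K dA = 2*pi*chi(M).
chi(Sigma_25) = 2 - 2*25 = -48.
(integral K dA)/pi = 2*chi = 2*(-48) = -96

-96


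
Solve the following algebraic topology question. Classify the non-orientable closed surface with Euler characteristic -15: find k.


chi = 2 - k for closed non-orientable surfaces with k crosscaps.
-15 = 2 - k
k = 2 - (-15) = 17

17


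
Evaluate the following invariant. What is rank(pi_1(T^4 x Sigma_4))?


pi_1(A x B) = pi_1(A) x pi_1(B); rank of abelianization = b_1.
b_1(T^4) = 4, b_1(Sigma_4) = 2*4 = 8.
b_1(product) = 4 + 8 = 12

12


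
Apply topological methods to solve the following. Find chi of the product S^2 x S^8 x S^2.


chi is multiplicative: chi(X x Y) = chi(X) chi(Y).
Each even-dim sphere has chi = 2. There are 3 factors.
chi = 2^3 = 8

8


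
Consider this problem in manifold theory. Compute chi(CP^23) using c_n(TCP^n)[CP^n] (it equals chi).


For any closed oriented manifold, <e(TM),[M]> = chi(M).
chi(CP^23) = 23+1 = 24

24


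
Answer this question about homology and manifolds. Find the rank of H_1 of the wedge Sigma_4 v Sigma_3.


For a wedge: H_1(A v B) = H_1(A) + H_1(B).
b_1(Sigma_4) = 8, b_1(Sigma_3) = 6.
b_1 = 8 + 6 = 14

14


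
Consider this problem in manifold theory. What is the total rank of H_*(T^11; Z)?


b_k(T^11) = C(11,k), so the sum over k is sum_k C(11,k) = 2^11.
Total = 2^11 = 2048

2048


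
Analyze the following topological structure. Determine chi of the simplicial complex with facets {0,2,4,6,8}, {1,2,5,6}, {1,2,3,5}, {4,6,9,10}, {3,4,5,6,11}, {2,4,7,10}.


Enumerate all faces; f-vector: f_0=12, f_1=34, f_2=35, f_3=14, f_4=2.
chi = sum (-1)^k f_k = 1

1


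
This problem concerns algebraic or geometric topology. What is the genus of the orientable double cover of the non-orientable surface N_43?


chi(N_43) = 2 - 43 = -41.
Double cover: chi(Sigma_g) = 2 * chi(N_43) = 2*(-41) = -82.
2 - 2g = -82, so g = (2 - (-82))/2 = 84/2 = 42

42


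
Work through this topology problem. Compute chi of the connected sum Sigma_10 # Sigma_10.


chi(Sigma_10) = 2 - 2*10 = -18
chi(Sigma_10) = 2 - 2*10 = -18
For surfaces: chi(A#B) = chi(A) + chi(B) - 2.
chi = -18 + -18 - 2 = -38

-38


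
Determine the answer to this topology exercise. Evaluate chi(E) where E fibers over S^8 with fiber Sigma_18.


chi(S^8) = 2 (n even), chi(Sigma_18) = 2 - 2*18 = -34.
chi(E) = 2 * (-34) = -68

-68


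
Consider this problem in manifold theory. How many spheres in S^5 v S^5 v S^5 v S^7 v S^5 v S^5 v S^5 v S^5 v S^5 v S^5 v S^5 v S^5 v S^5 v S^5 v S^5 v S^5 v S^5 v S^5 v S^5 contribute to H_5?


For a wedge of spheres, H_k (k>0) is free on one generator per sphere of dimension k.
Spheres of dimension 5: count = 18.
b_5 = 18

18


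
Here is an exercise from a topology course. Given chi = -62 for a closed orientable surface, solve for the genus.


chi = 2 - 2g for closed orientable surfaces.
-62 = 2 - 2g
2g = 2 - (-62) = 64
g = 32

32


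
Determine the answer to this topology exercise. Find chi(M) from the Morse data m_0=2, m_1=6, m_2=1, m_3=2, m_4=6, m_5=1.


Morse theory: chi(M) = sum_k (-1)^k m_k where m_k = #(index-k critical points).
= (2) + (-6) + (1) + (-2) + (6) + (-1) = 0

0


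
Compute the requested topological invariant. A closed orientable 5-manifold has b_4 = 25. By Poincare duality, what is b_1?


Poincare duality for closed orientable n-manifolds: b_k = b_{n-k}.
Here n = 5, so b_1 = b_4 = 25

25


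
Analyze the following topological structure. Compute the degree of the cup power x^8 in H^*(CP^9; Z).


|x| = 2 in H^*(CP^n).
|x^8| = 8 * |x| = 8 * 2 = 16

16


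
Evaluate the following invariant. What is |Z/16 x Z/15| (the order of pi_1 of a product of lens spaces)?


pi_1(X x Y) = pi_1(X) x pi_1(Y).
pi_1(L(16,1)) = Z/16, pi_1(L(15,1)) = Z/15.
|Z/16 x Z/15| = 16 * 15 = 240

240


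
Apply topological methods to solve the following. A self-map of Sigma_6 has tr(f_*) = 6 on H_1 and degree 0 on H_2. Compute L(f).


L(f) = tr(f_0*) - tr(f_1*) + tr(f_2*).
= 1 - (6) + (0)
= -5

-5


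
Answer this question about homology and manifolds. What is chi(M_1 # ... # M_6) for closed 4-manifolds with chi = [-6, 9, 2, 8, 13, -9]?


For n-manifolds: chi(A#B) = chi(A) + chi(B) - chi(S^4).
chi(S^4) = 1 + (-1)^4 = 2.
chi(#) = (sum chi_i) - (6-1)*chi(S^4) = 17 - 5*2 = 7

7


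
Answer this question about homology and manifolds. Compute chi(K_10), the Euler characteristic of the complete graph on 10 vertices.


K_10: V = 10, E = C(10,2) = 45.
chi = V - E = 10 - 45 = -35

-35


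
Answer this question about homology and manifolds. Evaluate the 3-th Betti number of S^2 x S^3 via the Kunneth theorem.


Each S^d has Poincare polynomial 1 + t^d.
The product S^2 x S^3 has Poincare polynomial prod(1+t^d_i).
Expanding: b_0=1, b_2=1, b_3=1, b_5=1.
b_3 = 1

1


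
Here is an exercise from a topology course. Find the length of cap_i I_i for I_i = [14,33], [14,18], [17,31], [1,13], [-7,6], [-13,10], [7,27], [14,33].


Intersection = [max(a_i), min(b_i)] = [17, 6].
Since 17 > 6, the intersection is empty.
Length = 0

0


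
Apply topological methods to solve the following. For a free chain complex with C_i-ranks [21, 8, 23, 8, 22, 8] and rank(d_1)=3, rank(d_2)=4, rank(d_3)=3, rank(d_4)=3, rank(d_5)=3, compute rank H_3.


rank H_k = rank(ker d_k) - rank(im d_{k+1}).
rank(ker d_3) = rank(C_3) - rank(d_3) = 8 - 3 = 5.
rank(im d_{3+1}) = 3.
rank H_3 = 5 - 3 = 2

2


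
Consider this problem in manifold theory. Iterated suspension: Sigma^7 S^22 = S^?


Each suspension raises dimension by 1: Sigma S^n = S^{n+1}.
Sigma^7 S^22 = S^{22+7} = S^29

29


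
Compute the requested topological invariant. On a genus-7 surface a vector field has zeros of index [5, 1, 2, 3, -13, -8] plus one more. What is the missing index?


Poincare-Hopf: sum of indices = chi(M).
chi(Sigma_7) = 2 - 2*7 = -12.
Sum of known indices = -10.
x = chi - (sum known) = -12 - (-10) = -2

-2


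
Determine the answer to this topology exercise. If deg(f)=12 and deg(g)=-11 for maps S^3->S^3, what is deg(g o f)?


Degree is multiplicative under composition: deg(g o f) = deg(g) * deg(f).
= -11 * 12 = -132

-132


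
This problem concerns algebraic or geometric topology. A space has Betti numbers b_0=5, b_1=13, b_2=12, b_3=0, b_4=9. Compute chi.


chi = sum_k (-1)^k b_k.
= (5) + (-13) + (12) + (0) + (9)
= 13

13


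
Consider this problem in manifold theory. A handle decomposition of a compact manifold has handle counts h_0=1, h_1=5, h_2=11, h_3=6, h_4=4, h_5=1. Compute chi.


Handles of index k contribute (-1)^k to chi (same as CW cells).
chi = (1) + (-5) + (11) + (-6) + (4) + (-1) = 4

4


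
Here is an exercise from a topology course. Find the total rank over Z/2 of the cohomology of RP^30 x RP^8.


dim H^*(RP^n; Z/2) = n+1 (one Z/2 in each degree 0..n).
Total Betti number is multiplicative.
Total = (30+1) * (8+1) = 31 * 9 = 279

279


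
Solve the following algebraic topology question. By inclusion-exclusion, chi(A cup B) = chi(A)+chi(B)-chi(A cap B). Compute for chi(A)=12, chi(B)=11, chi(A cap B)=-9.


chi(A cup B) = chi(A) + chi(B) - chi(A cap B)
= 12 + (11) - (-9)
= 32

32


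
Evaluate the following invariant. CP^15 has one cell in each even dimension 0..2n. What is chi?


CP^15 has one cell in each even dimension 0, 2, ..., 2*15 (15+1 cells total).
All cells are even-dimensional, so chi = number of cells.
chi = 15 + 1 = 16

16


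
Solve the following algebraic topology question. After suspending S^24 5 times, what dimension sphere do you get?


Each suspension raises dimension by 1: Sigma S^n = S^{n+1}.
Sigma^5 S^24 = S^{24+5} = S^29

29


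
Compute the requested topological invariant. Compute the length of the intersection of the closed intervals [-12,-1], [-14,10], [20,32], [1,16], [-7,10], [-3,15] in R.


Intersection = [max(a_i), min(b_i)] = [20, -1].
Since 20 > -1, the intersection is empty.
Length = 0

0


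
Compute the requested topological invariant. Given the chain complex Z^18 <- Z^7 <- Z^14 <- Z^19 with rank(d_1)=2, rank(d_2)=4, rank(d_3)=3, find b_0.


rank H_k = rank(ker d_k) - rank(im d_{k+1}).
rank(ker d_0) = rank(C_0) - rank(d_0) = 18 - 0 = 18.
rank(im d_{0+1}) = 2.
rank H_0 = 18 - 2 = 16

16


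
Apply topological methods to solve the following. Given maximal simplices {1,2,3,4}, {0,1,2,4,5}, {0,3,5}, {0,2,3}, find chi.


Enumerate all faces; f-vector: f_0=6, f_1=15, f_2=15, f_3=6, f_4=1.
chi = sum (-1)^k f_k = 1

1


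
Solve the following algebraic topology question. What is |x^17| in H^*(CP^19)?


|x| = 2 in H^*(CP^n).
|x^17| = 17 * |x| = 17 * 2 = 34

34


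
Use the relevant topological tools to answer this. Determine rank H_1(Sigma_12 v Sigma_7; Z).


For a wedge: H_1(A v B) = H_1(A) + H_1(B).
b_1(Sigma_12) = 24, b_1(Sigma_7) = 14.
b_1 = 24 + 14 = 38

38


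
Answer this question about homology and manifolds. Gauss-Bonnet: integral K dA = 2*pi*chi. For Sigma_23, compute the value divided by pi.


Gauss-Bonnet: integral K dA = 2*pi*chi(M).
chi(Sigma_23) = 2 - 2*23 = -44.
(integral K dA)/pi = 2*chi = 2*(-44) = -88

-88


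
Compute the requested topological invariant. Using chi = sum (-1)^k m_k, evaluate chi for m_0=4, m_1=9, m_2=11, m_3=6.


Morse theory: chi(M) = sum_k (-1)^k m_k where m_k = #(index-k critical points).
= (4) + (-9) + (11) + (-6) = 0

0


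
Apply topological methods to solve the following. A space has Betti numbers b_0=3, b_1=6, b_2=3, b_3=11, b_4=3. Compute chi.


chi = sum_k (-1)^k b_k.
= (3) + (-6) + (3) + (-11) + (3)
= -8

-8


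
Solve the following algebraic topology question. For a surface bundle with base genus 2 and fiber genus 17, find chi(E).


For a fiber bundle F -> E -> B (with CW structure): chi(E) = chi(B) * chi(F).
chi(Sigma_2) = -2, chi(Sigma_17) = -32.
chi(E) = (-2) * (-32) = 64

64


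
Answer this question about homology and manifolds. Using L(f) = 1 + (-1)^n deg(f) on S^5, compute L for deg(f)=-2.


On S^5: L(f) = tr(f_0*) + (-1)^5 tr(f_5*) = 1 + (-1)^5 * deg(f).
L(f) = 1 + (-1)^5 * -2 = 1 + 2 = 3

3


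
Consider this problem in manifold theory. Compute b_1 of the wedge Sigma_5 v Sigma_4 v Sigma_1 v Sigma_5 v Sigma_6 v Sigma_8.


For a wedge X v Y: reduced H_k(X v Y) = H_k(X) + H_k(Y).
Each Sigma_g contributes b_1 = 2g.
b_1 = 10 + 8 + 2 + 10 + 12 + 16 = 58

58


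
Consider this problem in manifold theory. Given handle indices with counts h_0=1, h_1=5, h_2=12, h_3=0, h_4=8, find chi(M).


Handles of index k contribute (-1)^k to chi (same as CW cells).
chi = (1) + (-5) + (12) + (0) + (8) = 16

16


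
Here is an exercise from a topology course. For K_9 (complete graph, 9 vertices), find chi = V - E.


K_9: V = 9, E = C(9,2) = 36.
chi = V - E = 9 - 36 = -27

-27


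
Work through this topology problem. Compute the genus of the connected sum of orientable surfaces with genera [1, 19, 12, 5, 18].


Genus is additive under connected sum of orientable surfaces.
g = 1 + 19 + 12 + 5 + 18 = 55

55


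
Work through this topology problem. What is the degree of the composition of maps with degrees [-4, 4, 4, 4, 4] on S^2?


Degree is multiplicative: deg(composition) = product of degrees.
= (-4) * (4) * (4) * (4) * (4) = -1024

-1024


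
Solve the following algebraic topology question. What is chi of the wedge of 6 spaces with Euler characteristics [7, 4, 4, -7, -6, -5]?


chi(A v B) = chi(A) + chi(B) - 1 (one point identified).
For 6 spaces: chi = (sum chi_i) - (6 - 1).
sum = -3; chi = -3 - 5 = -8

-8


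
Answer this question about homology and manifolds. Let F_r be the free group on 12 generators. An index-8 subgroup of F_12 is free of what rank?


Nielsen-Schreier: an index-n subgroup of F_r is free of rank 1 + n(r-1).
Equivalently: chi(cover) = n*chi(base); chi(vee_r S^1) = 1 - 12 = -11.
chi(E) = 8*(-11) = -88; rank = 1 - chi(E) = 1 - (-88) = 89.
rank = 1 + 8*(12-1) = 1 + 88 = 89

89


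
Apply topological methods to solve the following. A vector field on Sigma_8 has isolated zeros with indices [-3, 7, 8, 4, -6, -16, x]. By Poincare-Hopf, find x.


Poincare-Hopf: sum of indices = chi(M).
chi(Sigma_8) = 2 - 2*8 = -14.
Sum of known indices = -6.
x = chi - (sum known) = -14 - (-6) = -8

-8


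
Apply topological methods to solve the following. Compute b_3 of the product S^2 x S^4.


Each S^d has Poincare polynomial 1 + t^d.
The product S^2 x S^4 has Poincare polynomial prod(1+t^d_i).
Expanding: b_0=1, b_2=1, b_4=1, b_6=1.
b_3 = 0

0


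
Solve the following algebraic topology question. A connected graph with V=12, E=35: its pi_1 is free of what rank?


For a connected graph: rank(pi_1) = b_1 = E - V + 1 = 1 - chi.
chi = V - E = 12 - 35 = -23.
rank = 1 - (-23) = 35 - 12 + 1 = 24

24


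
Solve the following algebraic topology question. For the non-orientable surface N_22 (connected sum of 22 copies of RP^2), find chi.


For a non-orientable closed surface with k crosscaps: chi = 2 - k.
Here k = 22.
chi = 2 - 22 = -20

-20


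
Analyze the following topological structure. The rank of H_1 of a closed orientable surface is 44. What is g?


For a closed orientable surface: b_1 = 2g.
44 = 2g
g = 44 / 2 = 22

22


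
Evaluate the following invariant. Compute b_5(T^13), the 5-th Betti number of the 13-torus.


By the Kunneth formula, b_k(T^n) = C(n,k).
b_5(T^13) = C(13,5).
C(13,5) = 13!/(5!*8!) = 1287

1287


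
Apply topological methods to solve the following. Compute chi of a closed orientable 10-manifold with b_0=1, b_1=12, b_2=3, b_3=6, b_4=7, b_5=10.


By Poincare duality b_k = b_{10-k}, so full Betti numbers: b_0=1, b_1=12, b_2=3, b_3=6, b_4=7, b_5=10, b_6=7, b_7=6, b_8=3, b_9=12, b_10=1.
chi = sum (-1)^k b_k = -24

-24


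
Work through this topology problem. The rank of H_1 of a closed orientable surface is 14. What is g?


For a closed orientable surface: b_1 = 2g.
14 = 2g
g = 14 / 2 = 7

7


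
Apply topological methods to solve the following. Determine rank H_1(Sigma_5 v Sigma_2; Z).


For a wedge: H_1(A v B) = H_1(A) + H_1(B).
b_1(Sigma_5) = 10, b_1(Sigma_2) = 4.
b_1 = 10 + 4 = 14

14


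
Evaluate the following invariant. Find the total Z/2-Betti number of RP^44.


H^k(RP^44; Z/2) = Z/2 for each 0 <= k <= 44.
Total dimension = 44 + 1 = 45

45


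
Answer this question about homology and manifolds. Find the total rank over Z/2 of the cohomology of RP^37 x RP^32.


dim H^*(RP^n; Z/2) = n+1 (one Z/2 in each degree 0..n).
Total Betti number is multiplicative.
Total = (37+1) * (32+1) = 38 * 33 = 1254

1254


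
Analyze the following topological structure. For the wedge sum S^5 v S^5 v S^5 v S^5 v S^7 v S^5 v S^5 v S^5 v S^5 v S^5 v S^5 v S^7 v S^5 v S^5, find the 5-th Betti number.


For a wedge of spheres, H_k (k>0) is free on one generator per sphere of dimension k.
Spheres of dimension 5: count = 12.
b_5 = 12

12


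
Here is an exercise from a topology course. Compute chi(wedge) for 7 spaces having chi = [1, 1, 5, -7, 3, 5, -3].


chi(A v B) = chi(A) + chi(B) - 1 (one point identified).
For 7 spaces: chi = (sum chi_i) - (7 - 1).
sum = 5; chi = 5 - 6 = -1

-1


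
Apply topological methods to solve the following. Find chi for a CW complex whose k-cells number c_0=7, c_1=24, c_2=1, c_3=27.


chi = sum_k (-1)^k c_k.
= (-1)^0*7 + (-1)^1*24 + (-1)^2*1 + (-1)^3*27
= (7) + (-24) + (1) + (-27)
= -43

-43


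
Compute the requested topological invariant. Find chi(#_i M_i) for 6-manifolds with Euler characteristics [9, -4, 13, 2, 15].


For n-manifolds: chi(A#B) = chi(A) + chi(B) - chi(S^6).
chi(S^6) = 1 + (-1)^6 = 2.
chi(#) = (sum chi_i) - (5-1)*chi(S^6) = 35 - 4*2 = 27

27


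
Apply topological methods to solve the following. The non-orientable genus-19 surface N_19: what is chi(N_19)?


For a non-orientable closed surface with k crosscaps: chi = 2 - k.
Here k = 19.
chi = 2 - 19 = -17

-17


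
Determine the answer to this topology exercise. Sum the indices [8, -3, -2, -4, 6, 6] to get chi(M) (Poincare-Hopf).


Poincare-Hopf: chi(M) = sum of indices of zeros.
chi = (8) + (-3) + (-2) + (-4) + (6) + (6) = 11

11


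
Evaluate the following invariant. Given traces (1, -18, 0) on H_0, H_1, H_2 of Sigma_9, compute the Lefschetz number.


L(f) = tr(f_0*) - tr(f_1*) + tr(f_2*).
= 1 - (-18) + (0)
= 19

19


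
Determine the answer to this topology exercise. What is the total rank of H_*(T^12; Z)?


b_k(T^12) = C(12,k), so the sum over k is sum_k C(12,k) = 2^12.
Total = 2^12 = 4096

4096


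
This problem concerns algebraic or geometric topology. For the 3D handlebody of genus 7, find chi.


A genus-g handlebody deformation retracts to a wedge of g circles.
chi(vee_g S^1) = 1 - g.
chi(H_7) = 1 - 7 = -6

-6


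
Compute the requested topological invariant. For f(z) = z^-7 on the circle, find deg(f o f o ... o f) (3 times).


deg(f) = -7. Degree is multiplicative: deg(f^3) = (deg f)^3.
deg(f^3) = (-7)^3 = -343

-343


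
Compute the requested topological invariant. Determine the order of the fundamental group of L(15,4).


pi_1(L(p,q)) = Z/pZ for any q coprime to p.
|pi_1(L(15,4))| = 15

15


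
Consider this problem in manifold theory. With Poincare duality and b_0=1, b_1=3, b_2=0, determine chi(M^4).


By Poincare duality b_k = b_{4-k}, so full Betti numbers: b_0=1, b_1=3, b_2=0, b_3=3, b_4=1.
chi = sum (-1)^k b_k = -4

-4


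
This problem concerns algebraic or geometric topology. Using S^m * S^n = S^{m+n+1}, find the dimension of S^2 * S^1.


Join of spheres: S^m * S^n = S^{m+n+1}.
dim = 2 + 1 + 1 = 4

4


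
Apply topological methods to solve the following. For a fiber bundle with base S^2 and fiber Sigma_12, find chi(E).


chi(S^2) = 2 (n even), chi(Sigma_12) = 2 - 2*12 = -22.
chi(E) = 2 * (-22) = -44

-44


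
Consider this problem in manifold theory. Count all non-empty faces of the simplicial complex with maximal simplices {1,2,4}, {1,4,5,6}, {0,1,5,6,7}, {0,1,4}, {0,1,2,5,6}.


Each maximal simplex on m vertices has 2^m - 1 nonempty faces.
Take the union (dedupe shared faces).
Total distinct faces = 59

59


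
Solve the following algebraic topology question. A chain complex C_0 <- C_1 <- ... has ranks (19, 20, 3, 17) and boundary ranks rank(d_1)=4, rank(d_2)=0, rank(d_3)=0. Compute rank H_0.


rank H_k = rank(ker d_k) - rank(im d_{k+1}).
rank(ker d_0) = rank(C_0) - rank(d_0) = 19 - 0 = 19.
rank(im d_{0+1}) = 4.
rank H_0 = 19 - 4 = 15

15


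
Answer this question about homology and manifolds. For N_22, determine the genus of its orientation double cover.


chi(N_22) = 2 - 22 = -20.
Double cover: chi(Sigma_g) = 2 * chi(N_22) = 2*(-20) = -40.
2 - 2g = -40, so g = (2 - (-40))/2 = 42/2 = 21

21


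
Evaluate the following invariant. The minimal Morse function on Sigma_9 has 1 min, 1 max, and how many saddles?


A perfect Morse function has m_k = b_k.
For Sigma_9: b_0=1, b_1=2g=18, b_2=1.
Saddles m_1 = 2g = 18

18


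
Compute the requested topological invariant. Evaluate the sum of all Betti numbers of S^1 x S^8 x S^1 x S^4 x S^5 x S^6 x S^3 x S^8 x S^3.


Total Betti number is multiplicative under products.
Each S^d (d>=1) has total Betti number 2.
There are 9 sphere factors.
Total = 2^9 = 512

512


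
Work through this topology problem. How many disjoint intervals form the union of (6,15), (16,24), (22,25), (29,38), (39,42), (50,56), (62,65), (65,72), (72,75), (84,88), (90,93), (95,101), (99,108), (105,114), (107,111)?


Sort and merge overlapping open intervals.
Merged: (6,15), (16,25), (29,38), (39,42), (50,56), (62,65), (65,72), (72,75), (84,88), (90,93), (95,114).
Number of components = 11

11


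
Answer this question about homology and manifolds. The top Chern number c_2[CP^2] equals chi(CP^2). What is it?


For any closed oriented manifold, <e(TM),[M]> = chi(M).
chi(CP^2) = 2+1 = 3

3


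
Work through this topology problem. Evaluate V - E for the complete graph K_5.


K_5: V = 5, E = C(5,2) = 10.
chi = V - E = 5 - 10 = -5

-5


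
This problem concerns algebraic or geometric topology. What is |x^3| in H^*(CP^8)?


|x| = 2 in H^*(CP^n).
|x^3| = 3 * |x| = 3 * 2 = 6

6


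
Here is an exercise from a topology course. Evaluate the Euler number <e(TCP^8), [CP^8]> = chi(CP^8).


For any closed oriented manifold, <e(TM),[M]> = chi(M).
chi(CP^8) = 8+1 = 9

9


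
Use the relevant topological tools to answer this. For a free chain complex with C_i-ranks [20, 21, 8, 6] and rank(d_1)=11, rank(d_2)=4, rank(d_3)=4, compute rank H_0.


rank H_k = rank(ker d_k) - rank(im d_{k+1}).
rank(ker d_0) = rank(C_0) - rank(d_0) = 20 - 0 = 20.
rank(im d_{0+1}) = 11.
rank H_0 = 20 - 11 = 9

9


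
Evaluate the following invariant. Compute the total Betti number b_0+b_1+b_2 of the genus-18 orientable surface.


For Sigma_18: b_0 = 1, b_1 = 2g = 36, b_2 = 1.
Total = 1 + 36 + 1 = 38

38


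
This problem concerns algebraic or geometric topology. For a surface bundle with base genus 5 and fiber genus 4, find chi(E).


For a fiber bundle F -> E -> B (with CW structure): chi(E) = chi(B) * chi(F).
chi(Sigma_5) = -8, chi(Sigma_4) = -6.
chi(E) = (-8) * (-6) = 48

48


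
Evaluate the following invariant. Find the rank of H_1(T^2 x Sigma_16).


pi_1(A x B) = pi_1(A) x pi_1(B); rank of abelianization = b_1.
b_1(T^2) = 2, b_1(Sigma_16) = 2*16 = 32.
b_1(product) = 2 + 32 = 34

34


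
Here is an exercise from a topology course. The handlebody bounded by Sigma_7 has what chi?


A genus-g handlebody deformation retracts to a wedge of g circles.
chi(vee_g S^1) = 1 - g.
chi(H_7) = 1 - 7 = -6

-6


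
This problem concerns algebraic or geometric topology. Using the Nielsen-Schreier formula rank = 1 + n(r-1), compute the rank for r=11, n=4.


Nielsen-Schreier: an index-n subgroup of F_r is free of rank 1 + n(r-1).
Equivalently: chi(cover) = n*chi(base); chi(vee_r S^1) = 1 - 11 = -10.
chi(E) = 4*(-10) = -40; rank = 1 - chi(E) = 1 - (-40) = 41.
rank = 1 + 4*(11-1) = 1 + 40 = 41

41


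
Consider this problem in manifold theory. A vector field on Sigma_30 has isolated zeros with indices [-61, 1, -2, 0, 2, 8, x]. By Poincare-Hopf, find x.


Poincare-Hopf: sum of indices = chi(M).
chi(Sigma_30) = 2 - 2*30 = -58.
Sum of known indices = -52.
x = chi - (sum known) = -58 - (-52) = -6

-6


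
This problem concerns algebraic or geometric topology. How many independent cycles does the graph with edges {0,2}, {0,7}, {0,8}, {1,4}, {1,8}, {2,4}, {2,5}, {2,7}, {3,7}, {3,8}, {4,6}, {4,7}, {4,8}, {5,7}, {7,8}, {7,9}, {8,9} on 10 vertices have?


b_1 = E - V + (number of components).
E = 17, V = 10, components = 1.
b_1 = 17 - 10 + 1 = 8

8


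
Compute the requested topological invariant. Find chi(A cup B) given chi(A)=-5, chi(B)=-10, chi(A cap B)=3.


chi(A cup B) = chi(A) + chi(B) - chi(A cap B)
= -5 + (-10) - (3)
= -18

-18


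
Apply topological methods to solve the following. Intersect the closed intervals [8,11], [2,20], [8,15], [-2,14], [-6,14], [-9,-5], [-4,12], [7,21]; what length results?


Intersection = [max(a_i), min(b_i)] = [8, -5].
Since 8 > -5, the intersection is empty.
Length = 0

0


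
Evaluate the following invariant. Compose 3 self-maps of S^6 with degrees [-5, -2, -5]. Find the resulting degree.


Degree is multiplicative: deg(composition) = product of degrees.
= (-5) * (-2) * (-5) = -50

-50


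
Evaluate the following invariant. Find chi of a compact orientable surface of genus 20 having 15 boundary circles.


For a compact orientable surface with genus g and b boundary components: chi = 2 - 2g - b.
chi = 2 - 2*20 - 15 = 2 - 40 - 15 = -53

-53


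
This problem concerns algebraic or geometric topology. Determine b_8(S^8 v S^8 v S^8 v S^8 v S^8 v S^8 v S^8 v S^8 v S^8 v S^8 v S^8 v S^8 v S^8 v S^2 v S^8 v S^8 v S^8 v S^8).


For a wedge of spheres, H_k (k>0) is free on one generator per sphere of dimension k.
Spheres of dimension 8: count = 17.
b_8 = 17

17


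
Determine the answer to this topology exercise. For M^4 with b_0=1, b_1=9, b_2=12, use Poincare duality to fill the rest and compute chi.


By Poincare duality b_k = b_{4-k}, so full Betti numbers: b_0=1, b_1=9, b_2=12, b_3=9, b_4=1.
chi = sum (-1)^k b_k = -4

-4


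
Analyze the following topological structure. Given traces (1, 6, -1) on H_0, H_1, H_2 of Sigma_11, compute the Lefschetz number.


L(f) = tr(f_0*) - tr(f_1*) + tr(f_2*).
= 1 - (6) + (-1)
= -6

-6


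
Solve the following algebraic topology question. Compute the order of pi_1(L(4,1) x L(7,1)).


pi_1(X x Y) = pi_1(X) x pi_1(Y).
pi_1(L(4,1)) = Z/4, pi_1(L(7,1)) = Z/7.
|Z/4 x Z/7| = 4 * 7 = 28

28


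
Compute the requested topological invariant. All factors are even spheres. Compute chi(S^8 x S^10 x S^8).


chi is multiplicative: chi(X x Y) = chi(X) chi(Y).
Each even-dim sphere has chi = 2. There are 3 factors.
chi = 2^3 = 8

8


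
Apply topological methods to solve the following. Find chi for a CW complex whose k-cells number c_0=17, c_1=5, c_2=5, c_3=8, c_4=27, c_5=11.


chi = sum_k (-1)^k c_k.
= (-1)^0*17 + (-1)^1*5 + (-1)^2*5 + (-1)^3*8 + (-1)^4*27 + (-1)^5*11
= (17) + (-5) + (5) + (-8) + (27) + (-11)
= 25

25


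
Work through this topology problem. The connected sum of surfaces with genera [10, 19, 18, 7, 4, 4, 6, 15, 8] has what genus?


Genus is additive under connected sum of orientable surfaces.
g = 10 + 19 + 18 + 7 + 4 + 4 + 6 + 15 + 8 = 91

91


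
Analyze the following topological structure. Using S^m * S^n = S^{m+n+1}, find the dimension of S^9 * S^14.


Join of spheres: S^m * S^n = S^{m+n+1}.
dim = 9 + 14 + 1 = 24

24


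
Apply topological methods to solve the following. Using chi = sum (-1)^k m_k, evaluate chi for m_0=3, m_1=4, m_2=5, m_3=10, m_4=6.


Morse theory: chi(M) = sum_k (-1)^k m_k where m_k = #(index-k critical points).
= (3) + (-4) + (5) + (-10) + (6) = 0

0


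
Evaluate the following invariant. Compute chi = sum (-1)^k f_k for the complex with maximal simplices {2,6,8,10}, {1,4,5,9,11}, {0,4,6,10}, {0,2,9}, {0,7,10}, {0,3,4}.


Enumerate all faces; f-vector: f_0=12, f_1=28, f_2=21, f_3=7, f_4=1.
chi = sum (-1)^k f_k = -1

-1


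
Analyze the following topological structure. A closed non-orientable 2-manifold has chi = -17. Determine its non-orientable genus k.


chi = 2 - k for closed non-orientable surfaces with k crosscaps.
-17 = 2 - k
k = 2 - (-17) = 19

19


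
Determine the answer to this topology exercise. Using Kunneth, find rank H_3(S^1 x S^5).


Each S^d has Poincare polynomial 1 + t^d.
The product S^1 x S^5 has Poincare polynomial prod(1+t^d_i).
Expanding: b_0=1, b_1=1, b_5=1, b_6=1.
b_3 = 0

0


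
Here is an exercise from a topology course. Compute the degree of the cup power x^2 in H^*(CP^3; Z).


|x| = 2 in H^*(CP^n).
|x^2| = 2 * |x| = 2 * 2 = 4

4


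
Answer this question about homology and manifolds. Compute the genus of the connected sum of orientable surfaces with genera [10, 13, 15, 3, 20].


Genus is additive under connected sum of orientable surfaces.
g = 10 + 13 + 15 + 3 + 20 = 61

61


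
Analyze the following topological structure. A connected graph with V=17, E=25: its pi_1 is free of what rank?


For a connected graph: rank(pi_1) = b_1 = E - V + 1 = 1 - chi.
chi = V - E = 17 - 25 = -8.
rank = 1 - (-8) = 25 - 17 + 1 = 9

9


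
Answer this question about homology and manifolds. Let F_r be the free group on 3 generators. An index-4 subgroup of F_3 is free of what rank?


Nielsen-Schreier: an index-n subgroup of F_r is free of rank 1 + n(r-1).
Equivalently: chi(cover) = n*chi(base); chi(vee_r S^1) = 1 - 3 = -2.
chi(E) = 4*(-2) = -8; rank = 1 - chi(E) = 1 - (-8) = 9.
rank = 1 + 4*(3-1) = 1 + 8 = 9

9


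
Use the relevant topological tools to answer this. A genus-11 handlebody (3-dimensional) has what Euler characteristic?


A genus-g handlebody deformation retracts to a wedge of g circles.
chi(vee_g S^1) = 1 - g.
chi(H_11) = 1 - 11 = -10

-10
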